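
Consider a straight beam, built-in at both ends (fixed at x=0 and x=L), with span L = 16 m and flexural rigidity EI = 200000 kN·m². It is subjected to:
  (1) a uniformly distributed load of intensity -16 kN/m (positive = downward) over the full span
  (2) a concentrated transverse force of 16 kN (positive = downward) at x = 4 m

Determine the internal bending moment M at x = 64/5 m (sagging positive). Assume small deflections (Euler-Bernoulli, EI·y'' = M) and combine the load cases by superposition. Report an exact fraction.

Load 1 — uniform load w=-16 kN/m over full span:
  M_1 = wLx/2 - wL²/12 - wx²/2 = (-16)·16·(64/5)/2 - (-16)·16²/12 - (-16)·(64/5)²/2 = 1024/75 kN·m
Load 2 — point force P=16 kN at a=4 m (b=L-a=12):
  M_2 = Pa²(a+3b)(L-x)/L³ - Pa²b/L²  [x>a] = 16·4²·(4+3·12)·(16-(64/5))/16³ - 16·4²·12/16² = -4 kN·m
Superposition: M = Σ M_i = 724/75 kN·m ≈ 9.653333 kN·m

M(64/5) = 724/75 kN·m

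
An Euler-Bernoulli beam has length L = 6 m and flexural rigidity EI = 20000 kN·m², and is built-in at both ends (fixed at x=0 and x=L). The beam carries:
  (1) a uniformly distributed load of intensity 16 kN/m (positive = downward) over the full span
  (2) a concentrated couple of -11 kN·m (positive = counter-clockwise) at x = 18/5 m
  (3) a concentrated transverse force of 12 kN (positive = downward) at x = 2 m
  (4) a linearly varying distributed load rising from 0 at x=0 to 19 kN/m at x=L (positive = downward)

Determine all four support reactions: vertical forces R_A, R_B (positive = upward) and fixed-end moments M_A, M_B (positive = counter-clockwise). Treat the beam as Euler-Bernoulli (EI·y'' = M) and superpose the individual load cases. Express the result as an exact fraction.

Load 1 — uniform load w=16 kN/m over full span:
  R_A = wL/2 = 16·6/2 = 48 kN
  M_A = wL²/12 = 16·6²/12 = 48 kN·m
  R_B = wL/2 = 16·6/2 = 48 kN
  M_B = -wL²/12 = -16·6²/12 = -48 kN·m
Load 2 — applied couple M₀=-11 kN·m at a=18/5 m (b=L-a=12/5):
  R_A = 6M₀ab/L³ = 6·(-11)·(18/5)·(12/5)/6³ = -66/25 kN
  M_A = M₀b(2a-b)/L² = (-11)·(12/5)·(2·(18/5)-(12/5))/6² = -88/25 kN·m
  R_B = -6M₀ab/L³ = -6·(-11)·(18/5)·(12/5)/6³ = 66/25 kN
  M_B = M₀a(2b-a)/L² = (-11)·(18/5)·(2·(12/5)-(18/5))/6² = -33/25 kN·m
Load 3 — point force P=12 kN at a=2 m (b=L-a=4):
  R_A = Pb²(3a+b)/L³ = 12·4²·(3·2+4)/6³ = 80/9 kN
  M_A = Pab²/L² = 12·2·4²/6² = 32/3 kN·m
  R_B = Pa²(a+3b)/L³ = 12·2²·(2+3·4)/6³ = 28/9 kN
  M_B = -Pa²b/L² = -12·2²·4/6² = -16/3 kN·m
Load 4 — triangular load w₀=19 kN/m (0→w₀ over full span):
  R_A = 3w₀L/20 = 3·19·6/20 = 171/10 kN
  M_A = w₀L²/30 = 19·6²/30 = 114/5 kN·m
  R_B = 7w₀L/20 = 7·19·6/20 = 399/10 kN
  M_B = -w₀L²/20 = -19·6²/20 = -171/5 kN·m
Superposition: R_A = 32107/450 kN, M_A = 5846/75 kN·m, R_B = 42143/450 kN, M_B = -6664/75 kN·m

R_A = 32107/450 kN, M_A = 5846/75 kN·m, R_B = 42143/450 kN, M_B = -6664/75 kN·m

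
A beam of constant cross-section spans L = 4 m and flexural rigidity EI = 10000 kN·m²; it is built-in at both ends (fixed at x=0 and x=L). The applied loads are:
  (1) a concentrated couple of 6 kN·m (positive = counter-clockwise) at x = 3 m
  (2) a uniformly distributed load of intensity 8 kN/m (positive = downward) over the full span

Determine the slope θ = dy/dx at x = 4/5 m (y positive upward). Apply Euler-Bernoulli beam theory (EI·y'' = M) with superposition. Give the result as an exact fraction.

Load 1 — applied couple M₀=6 kN·m at a=3 m (b=L-a=1):
  θ_1 = (R_Ax²/2 - M_Ax)/EI  [x≤a] with R_A=27/16, M_A=15/8 = ((27/16)·(4/5)²/2 - (15/8)·(4/5))/10000 = -3/31250 rad
Load 2 — uniform load w=8 kN/m over full span:
  θ_2 = -wx(L-x)(L-2x)/(12EI) = -8·(4/5)·(4-(4/5))·(4-2·(4/5))/(12·10000) = -32/78125 rad
Superposition: θ = Σ θ_i = -79/156250 rad ≈ -0.000506 rad

θ(4/5) = -79/156250 rad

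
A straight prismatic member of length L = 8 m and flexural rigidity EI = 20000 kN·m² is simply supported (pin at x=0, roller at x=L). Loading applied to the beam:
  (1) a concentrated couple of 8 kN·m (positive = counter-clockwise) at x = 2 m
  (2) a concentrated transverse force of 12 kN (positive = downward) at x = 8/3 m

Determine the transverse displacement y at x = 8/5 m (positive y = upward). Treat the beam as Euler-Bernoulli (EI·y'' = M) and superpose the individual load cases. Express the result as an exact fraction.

Load 1 — applied couple M₀=8 kN·m at a=2 m (b=L-a=6):
  y_1 = (M₀x³/(6L)+C₁x)/EI  [x≤a] with C₁=M₀(3b²-L²)/(6L)=22/3 = (8·(8/5)³/(6·8)+(22/3)·(8/5))/20000 = 97/156250 m
Load 2 — point force P=12 kN at a=8/3 m (b=L-a=16/3):
  y_2 = -Pbx(L²-b²-x²)/(6LEI)  [x≤a] = -12·(16/3)·(8/5)·(8²-(16/3)²-(8/5)²)/(6·8·20000) = -7424/2109375 m
Superposition: y = Σ y_i = -12229/4218750 m ≈ -0.002899 m

y(8/5) = -12229/4218750 m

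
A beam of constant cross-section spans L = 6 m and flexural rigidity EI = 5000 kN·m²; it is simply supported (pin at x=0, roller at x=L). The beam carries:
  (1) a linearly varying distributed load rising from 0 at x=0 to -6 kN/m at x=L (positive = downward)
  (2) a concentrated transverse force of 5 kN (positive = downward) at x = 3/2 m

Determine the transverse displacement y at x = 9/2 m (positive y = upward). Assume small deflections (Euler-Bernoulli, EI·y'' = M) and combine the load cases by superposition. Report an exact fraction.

Load 1 — triangular load w₀=-6 kN/m (0→w₀ over full span):
  y_1 = -w₀x(7L⁴-10L²x²+3x⁴)/(360LEI) = -(-6)·(9/2)·(7·6⁴-10·6²·(9/2)²+3·(9/2)⁴)/(360·6·5000) = 9639/1280000 m
Load 2 — point force P=5 kN at a=3/2 m (b=L-a=9/2):
  y_2 = -Pa(L-x)(2Lx-a²-x²)/(6LEI)  [x>a] = -5·(3/2)·(6-(9/2))·(2·6·(9/2)-(3/2)²-(9/2)²)/(6·6·5000) = -63/32000 m
Superposition: y = Σ y_i = 7119/1280000 m ≈ 0.005562 m

y(9/2) = 7119/1280000 m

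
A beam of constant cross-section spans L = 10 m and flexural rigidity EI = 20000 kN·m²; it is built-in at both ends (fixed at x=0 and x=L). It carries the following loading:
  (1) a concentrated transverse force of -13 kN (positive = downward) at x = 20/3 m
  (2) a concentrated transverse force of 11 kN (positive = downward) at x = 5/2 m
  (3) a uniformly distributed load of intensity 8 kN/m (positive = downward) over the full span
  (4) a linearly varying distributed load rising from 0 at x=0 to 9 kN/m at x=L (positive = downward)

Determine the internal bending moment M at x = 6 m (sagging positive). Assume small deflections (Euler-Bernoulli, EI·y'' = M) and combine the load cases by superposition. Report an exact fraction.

Load 1 — point force P=-13 kN at a=20/3 m (b=L-a=10/3):
  M_1 = Pb²(3a+b)x/L³ - Pab²/L²  [x≤a] = (-13)·(10/3)²·(3·(20/3)+(10/3))·6/10³ - (-13)·(20/3)·(10/3)²/10² = -286/27 kN·m
Load 2 — point force P=11 kN at a=5/2 m (b=L-a=15/2):
  M_2 = Pa²(a+3b)(L-x)/L³ - Pa²b/L²  [x>a] = 11·(5/2)²·((5/2)+3·(15/2))·(10-6)/10³ - 11·(5/2)²·(15/2)/10² = 55/32 kN·m
Load 3 — uniform load w=8 kN/m over full span:
  M_3 = wLx/2 - wL²/12 - wx²/2 = 8·10·6/2 - 8·10²/12 - 8·6²/2 = 88/3 kN·m
Load 4 — triangular load w₀=9 kN/m (0→w₀ over full span):
  M_4 = 3w₀Lx/20 - w₀L²/30 - w₀x³/(6L) = 3·9·10·6/20 - 9·10²/30 - 9·6³/(6·10) = 93/5 kN·m
Superposition: M = Σ M_i = 168737/4320 kN·m ≈ 39.059491 kN·m

M(6) = 168737/4320 kN·m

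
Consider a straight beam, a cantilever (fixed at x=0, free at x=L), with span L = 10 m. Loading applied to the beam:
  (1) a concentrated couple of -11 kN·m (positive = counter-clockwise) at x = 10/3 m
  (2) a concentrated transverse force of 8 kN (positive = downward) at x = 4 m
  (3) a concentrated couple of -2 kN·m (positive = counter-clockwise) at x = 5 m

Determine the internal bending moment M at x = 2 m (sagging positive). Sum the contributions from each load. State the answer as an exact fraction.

M(2) = -29 kN·m

Load 1 — applied couple M₀=-11 kN·m at a=10/3 m (b=L-a=20/3):
  M_1 = M₀  [x≤a] = (-11) = -11 kN·m
Load 2 — point force P=8 kN at a=4 m (b=L-a=6):
  M_2 = -P(a-x)  [x≤a] = -8·(4-2) = -16 kN·m
Load 3 — applied couple M₀=-2 kN·m at a=5 m (b=L-a=5):
  M_3 = M₀  [x≤a] = (-2) = -2 kN·m
Superposition: M = Σ M_i = -29 kN·m ≈ -29.000000 kN·m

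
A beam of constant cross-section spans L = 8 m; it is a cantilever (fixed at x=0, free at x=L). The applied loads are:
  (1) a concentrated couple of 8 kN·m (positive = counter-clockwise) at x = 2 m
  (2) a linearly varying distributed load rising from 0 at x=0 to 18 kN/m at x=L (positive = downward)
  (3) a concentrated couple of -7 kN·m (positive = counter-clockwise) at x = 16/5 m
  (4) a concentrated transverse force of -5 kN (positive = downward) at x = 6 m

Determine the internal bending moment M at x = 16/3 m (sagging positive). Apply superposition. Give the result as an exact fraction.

M(16/3) = -482/9 kN·m

Load 1 — applied couple M₀=8 kN·m at a=2 m (b=L-a=6):
  M_1 = 0  [x>a] = 0 kN·m
Load 2 — triangular load w₀=18 kN/m (0→w₀ over full span):
  M_2 = w₀Lx/2 - w₀L²/3 - w₀x³/(6L) = 18·8·(16/3)/2 - 18·8²/3 - 18·(16/3)³/(6·8) = -512/9 kN·m
Load 3 — applied couple M₀=-7 kN·m at a=16/5 m (b=L-a=24/5):
  M_3 = 0  [x>a] = 0 kN·m
Load 4 — point force P=-5 kN at a=6 m (b=L-a=2):
  M_4 = -P(a-x)  [x≤a] = -(-5)·(6-(16/3)) = 10/3 kN·m
Superposition: M = Σ M_i = -482/9 kN·m ≈ -53.555556 kN·m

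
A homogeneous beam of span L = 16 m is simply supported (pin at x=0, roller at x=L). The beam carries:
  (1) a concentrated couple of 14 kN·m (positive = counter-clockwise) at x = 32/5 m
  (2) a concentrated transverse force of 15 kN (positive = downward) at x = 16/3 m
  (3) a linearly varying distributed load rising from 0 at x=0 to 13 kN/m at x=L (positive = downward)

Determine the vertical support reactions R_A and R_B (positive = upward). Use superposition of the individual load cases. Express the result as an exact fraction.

Load 1 — applied couple M₀=14 kN·m at a=32/5 m (b=L-a=48/5):
  R_A = M₀/L = 14/16 = 7/8 kN
  R_B = -M₀/L = -14/16 = -7/8 kN
Load 2 — point force P=15 kN at a=16/3 m (b=L-a=32/3):
  R_A = Pb/L = 15·(32/3)/16 = 10 kN
  R_B = Pa/L = 15·(16/3)/16 = 5 kN
Load 3 — triangular load w₀=13 kN/m (0→w₀ over full span):
  R_A = w₀L/6 = 13·16/6 = 104/3 kN
  R_B = w₀L/3 = 13·16/3 = 208/3 kN
Superposition: R_A = 1093/24 kN, R_B = 1763/24 kN

R_A = 1093/24 kN, R_B = 1763/24 kN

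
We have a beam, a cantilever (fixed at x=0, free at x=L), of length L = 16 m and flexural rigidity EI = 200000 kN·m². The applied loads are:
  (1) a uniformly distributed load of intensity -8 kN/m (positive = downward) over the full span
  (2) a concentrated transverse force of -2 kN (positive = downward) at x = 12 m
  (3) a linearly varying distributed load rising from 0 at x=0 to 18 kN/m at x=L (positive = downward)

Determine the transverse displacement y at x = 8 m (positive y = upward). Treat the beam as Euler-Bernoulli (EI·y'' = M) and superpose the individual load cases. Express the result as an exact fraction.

y(8) = -1044/15625 m

Load 1 — uniform load w=-8 kN/m over full span:
  y_1 = -wx²(x²-4Lx+6L²)/(24EI) = -(-8)·8²·(8²-4·16·8+6·16²)/(24·200000) = 1088/9375 m
Load 2 — point force P=-2 kN at a=12 m (b=L-a=4):
  y_2 = -Px²(3a-x)/(6EI)  [x≤a] = -(-2)·8²·(3·12-8)/(6·200000) = 28/9375 m
Load 3 — triangular load w₀=18 kN/m (0→w₀ over full span):
  y_3 = (w₀Lx³/12-w₀L²x²/6-w₀x⁵/(120L))/EI = (18·16·8³/12-18·16²·8²/6-18·8⁵/(120·16))/200000 = -2904/15625 m
Superposition: y = Σ y_i = -1044/15625 m ≈ -0.066816 m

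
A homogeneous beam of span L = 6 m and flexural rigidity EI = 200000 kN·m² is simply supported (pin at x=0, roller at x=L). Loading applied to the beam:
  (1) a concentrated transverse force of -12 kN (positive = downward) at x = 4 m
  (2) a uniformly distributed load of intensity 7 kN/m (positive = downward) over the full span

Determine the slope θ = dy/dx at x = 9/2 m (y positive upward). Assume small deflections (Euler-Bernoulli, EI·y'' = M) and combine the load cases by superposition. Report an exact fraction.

θ(9/2) = 1231/9600000 rad

Load 1 — point force P=-12 kN at a=4 m (b=L-a=2):
  θ_1 = -Pa(2L²-6Lx+3x²+a²)/(6LEI)  [x>a] = -(-12)·4·(2·6²-6·6·(9/2)+3·(9/2)²+4²)/(6·6·200000) = -53/600000 rad
Load 2 — uniform load w=7 kN/m over full span:
  θ_2 = -w(L³-6Lx²+4x³)/(24EI) = -7·(6³-6·6·(9/2)²+4·(9/2)³)/(24·200000) = 693/3200000 rad
Superposition: θ = Σ θ_i = 1231/9600000 rad ≈ 0.000128 rad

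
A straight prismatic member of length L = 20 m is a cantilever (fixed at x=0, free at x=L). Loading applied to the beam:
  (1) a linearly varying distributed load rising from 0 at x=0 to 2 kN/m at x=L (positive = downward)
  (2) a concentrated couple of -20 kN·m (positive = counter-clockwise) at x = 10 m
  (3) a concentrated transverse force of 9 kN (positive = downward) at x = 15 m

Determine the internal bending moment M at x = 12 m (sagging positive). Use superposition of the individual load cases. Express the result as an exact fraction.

Load 1 — triangular load w₀=2 kN/m (0→w₀ over full span):
  M_1 = w₀Lx/2 - w₀L²/3 - w₀x³/(6L) = 2·20·12/2 - 2·20²/3 - 2·12³/(6·20) = -832/15 kN·m
Load 2 — applied couple M₀=-20 kN·m at a=10 m (b=L-a=10):
  M_2 = 0  [x>a] = 0 kN·m
Load 3 — point force P=9 kN at a=15 m (b=L-a=5):
  M_3 = -P(a-x)  [x≤a] = -9·(15-12) = -27 kN·m
Superposition: M = Σ M_i = -1237/15 kN·m ≈ -82.466667 kN·m

M(12) = -1237/15 kN·m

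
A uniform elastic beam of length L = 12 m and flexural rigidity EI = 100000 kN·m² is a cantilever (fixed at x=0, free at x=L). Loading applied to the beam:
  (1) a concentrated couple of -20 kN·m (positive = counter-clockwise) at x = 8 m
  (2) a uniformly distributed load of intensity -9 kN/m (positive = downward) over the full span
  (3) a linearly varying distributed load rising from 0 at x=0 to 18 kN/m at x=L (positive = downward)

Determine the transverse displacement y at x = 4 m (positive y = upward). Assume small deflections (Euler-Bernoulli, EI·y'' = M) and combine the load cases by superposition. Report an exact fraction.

y(4) = -282/15625 m

Load 1 — applied couple M₀=-20 kN·m at a=8 m (b=L-a=4):
  y_1 = M₀x²/(2EI)  [x≤a] = (-20)·4²/(2·100000) = -1/625 m
Load 2 — uniform load w=-9 kN/m over full span:
  y_2 = -wx²(x²-4Lx+6L²)/(24EI) = -(-9)·4²·(4²-4·12·4+6·12²)/(24·100000) = 129/3125 m
Load 3 — triangular load w₀=18 kN/m (0→w₀ over full span):
  y_3 = (w₀Lx³/12-w₀L²x²/6-w₀x⁵/(120L))/EI = (18·12·4³/12-18·12²·4²/6-18·4⁵/(120·12))/100000 = -902/15625 m
Superposition: y = Σ y_i = -282/15625 m ≈ -0.018048 m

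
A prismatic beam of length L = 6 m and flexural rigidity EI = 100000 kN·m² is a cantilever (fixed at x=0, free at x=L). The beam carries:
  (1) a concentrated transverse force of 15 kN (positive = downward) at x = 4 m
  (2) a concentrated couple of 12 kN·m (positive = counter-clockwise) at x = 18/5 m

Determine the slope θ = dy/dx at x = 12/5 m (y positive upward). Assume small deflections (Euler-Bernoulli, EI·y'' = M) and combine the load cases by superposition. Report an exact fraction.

Load 1 — point force P=15 kN at a=4 m (b=L-a=2):
  θ_1 = -Px(2a-x)/(2EI)  [x≤a] = -15·(12/5)·(2·4-(12/5))/(2·100000) = -63/62500 rad
Load 2 — applied couple M₀=12 kN·m at a=18/5 m (b=L-a=12/5):
  θ_2 = M₀x/EI  [x≤a] = 12·(12/5)/100000 = 9/31250 rad
Superposition: θ = Σ θ_i = -9/12500 rad ≈ -0.000720 rad

θ(12/5) = -9/12500 rad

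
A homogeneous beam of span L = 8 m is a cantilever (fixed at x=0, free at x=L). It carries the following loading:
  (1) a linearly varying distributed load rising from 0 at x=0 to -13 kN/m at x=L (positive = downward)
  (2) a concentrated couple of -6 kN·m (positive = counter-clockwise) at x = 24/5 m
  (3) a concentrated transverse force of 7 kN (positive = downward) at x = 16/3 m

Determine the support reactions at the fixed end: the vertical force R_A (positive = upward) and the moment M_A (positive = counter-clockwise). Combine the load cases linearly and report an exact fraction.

R_A = -45 kN, M_A = -234 kN·m

Load 1 — triangular load w₀=-13 kN/m (0→w₀ over full span):
  R_A = w₀L/2 = (-13)·8/2 = -52 kN
  M_A = w₀L²/3 = (-13)·8²/3 = -832/3 kN·m
Load 2 — applied couple M₀=-6 kN·m at a=24/5 m (b=L-a=16/5):
  R_A = 0 kN
  M_A = -M₀ = -(-6) = 6 kN·m
Load 3 — point force P=7 kN at a=16/3 m (b=L-a=8/3):
  R_A = P = 7 kN
  M_A = Pa = 7·(16/3) = 112/3 kN·m
Superposition: R_A = -45 kN, M_A = -234 kN·m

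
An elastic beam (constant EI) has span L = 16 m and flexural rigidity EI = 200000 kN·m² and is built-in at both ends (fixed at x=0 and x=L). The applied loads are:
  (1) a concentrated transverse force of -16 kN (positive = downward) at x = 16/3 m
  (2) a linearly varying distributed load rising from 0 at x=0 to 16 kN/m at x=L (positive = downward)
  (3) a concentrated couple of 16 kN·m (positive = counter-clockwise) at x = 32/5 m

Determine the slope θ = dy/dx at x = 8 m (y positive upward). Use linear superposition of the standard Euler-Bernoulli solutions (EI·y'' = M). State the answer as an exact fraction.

θ(8) = -506/2109375 rad

Load 1 — point force P=-16 kN at a=16/3 m (b=L-a=32/3):
  θ_1 = Pa²(L-x)(2bL-(3b+a)(L-x))/(2L³EI)  [x>a] = (-16)·(16/3)²·(16-8)·(2·(32/3)·16-(3·(32/3)+(16/3))·(16-8))/(2·16³·200000) = -8/84375 rad
Load 2 — triangular load w₀=16 kN/m (0→w₀ over full span):
  θ_2 = -w₀(2x(L-x)(L-2x)(x+2L)+x²(L-x)²)/(120LEI) = -16·(2·8·(16-8)·(16-2·8)·(8+2·16)+8²·(16-8)²)/(120·16·200000) = -8/46875 rad
Load 3 — applied couple M₀=16 kN·m at a=32/5 m (b=L-a=48/5):
  θ_3 = (R_Ax²/2 - M_Ax - M₀(x-a))/EI  [x>a] with R_A=36/25, M_A=48/25 = ((36/25)·8²/2 - (48/25)·8 - 16·(8-(32/5)))/200000 = 2/78125 rad
Superposition: θ = Σ θ_i = -506/2109375 rad ≈ -0.000240 rad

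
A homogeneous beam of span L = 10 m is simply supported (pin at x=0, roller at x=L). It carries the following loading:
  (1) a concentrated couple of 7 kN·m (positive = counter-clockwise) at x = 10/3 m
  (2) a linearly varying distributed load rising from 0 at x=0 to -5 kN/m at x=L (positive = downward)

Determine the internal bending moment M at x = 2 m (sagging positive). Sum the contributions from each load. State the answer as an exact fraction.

M(2) = -73/5 kN·m

Load 1 — applied couple M₀=7 kN·m at a=10/3 m (b=L-a=20/3):
  M_1 = M₀x/L  [x≤a] = 7·2/10 = 7/5 kN·m
Load 2 — triangular load w₀=-5 kN/m (0→w₀ over full span):
  M_2 = w₀Lx/6 - w₀x³/(6L) = (-5)·10·2/6 - (-5)·2³/(6·10) = -16 kN·m
Superposition: M = Σ M_i = -73/5 kN·m ≈ -14.600000 kN·m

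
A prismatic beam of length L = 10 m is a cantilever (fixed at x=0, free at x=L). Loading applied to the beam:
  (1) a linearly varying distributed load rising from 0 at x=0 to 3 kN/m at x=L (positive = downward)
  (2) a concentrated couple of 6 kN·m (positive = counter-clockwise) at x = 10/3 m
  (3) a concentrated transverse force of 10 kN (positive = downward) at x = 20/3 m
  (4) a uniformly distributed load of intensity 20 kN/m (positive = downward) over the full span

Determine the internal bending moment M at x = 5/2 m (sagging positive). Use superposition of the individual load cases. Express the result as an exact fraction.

M(5/2) = -63499/96 kN·m

Load 1 — triangular load w₀=3 kN/m (0→w₀ over full span):
  M_1 = w₀Lx/2 - w₀L²/3 - w₀x³/(6L) = 3·10·(5/2)/2 - 3·10²/3 - 3·(5/2)³/(6·10) = -2025/32 kN·m
Load 2 — applied couple M₀=6 kN·m at a=10/3 m (b=L-a=20/3):
  M_2 = M₀  [x≤a] = 6 = 6 kN·m
Load 3 — point force P=10 kN at a=20/3 m (b=L-a=10/3):
  M_3 = -P(a-x)  [x≤a] = -10·((20/3)-(5/2)) = -125/3 kN·m
Load 4 — uniform load w=20 kN/m over full span:
  M_4 = -w(L-x)²/2 = -20·(10-(5/2))²/2 = -1125/2 kN·m
Superposition: M = Σ M_i = -63499/96 kN·m ≈ -661.447917 kN·m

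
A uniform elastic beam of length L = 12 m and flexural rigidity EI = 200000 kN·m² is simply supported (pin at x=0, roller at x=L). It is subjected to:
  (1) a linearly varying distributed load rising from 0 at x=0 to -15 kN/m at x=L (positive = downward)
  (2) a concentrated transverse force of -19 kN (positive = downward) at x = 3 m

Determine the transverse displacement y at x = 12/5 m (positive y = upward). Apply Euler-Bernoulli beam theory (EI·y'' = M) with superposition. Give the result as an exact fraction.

y(12/5) = 9172359/1250000000 m

Load 1 — triangular load w₀=-15 kN/m (0→w₀ over full span):
  y_1 = -w₀x(7L⁴-10L²x²+3x⁴)/(360LEI) = -(-15)·(12/5)·(7·12⁴-10·12²·(12/5)²+3·(12/5)⁴)/(360·12·200000) = 55728/9765625 m
Load 2 — point force P=-19 kN at a=3 m (b=L-a=9):
  y_2 = -Pbx(L²-b²-x²)/(6LEI)  [x≤a] = -(-19)·9·(12/5)·(12²-9²-(12/5)²)/(6·12·200000) = 81567/50000000 m
Superposition: y = Σ y_i = 9172359/1250000000 m ≈ 0.007338 m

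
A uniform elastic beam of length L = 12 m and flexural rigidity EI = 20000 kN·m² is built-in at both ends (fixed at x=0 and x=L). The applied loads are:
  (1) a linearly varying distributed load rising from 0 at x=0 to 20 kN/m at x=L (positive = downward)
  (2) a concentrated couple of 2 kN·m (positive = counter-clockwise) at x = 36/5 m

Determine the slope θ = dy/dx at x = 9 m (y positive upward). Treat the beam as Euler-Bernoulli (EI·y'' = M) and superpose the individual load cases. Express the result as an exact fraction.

θ(9) = 27747/4000000 rad

Load 1 — triangular load w₀=20 kN/m (0→w₀ over full span):
  θ_1 = -w₀(2x(L-x)(L-2x)(x+2L)+x²(L-x)²)/(120LEI) = -20·(2·9·(12-9)·(12-2·9)·(9+2·12)+9²·(12-9)²)/(120·12·20000) = 1107/160000 rad
Load 2 — applied couple M₀=2 kN·m at a=36/5 m (b=L-a=24/5):
  θ_2 = (R_Ax²/2 - M_Ax - M₀(x-a))/EI  [x>a] with R_A=6/25, M_A=16/25 = ((6/25)·9²/2 - (16/25)·9 - 2·(9-(36/5)))/20000 = 9/500000 rad
Superposition: θ = Σ θ_i = 27747/4000000 rad ≈ 0.006937 rad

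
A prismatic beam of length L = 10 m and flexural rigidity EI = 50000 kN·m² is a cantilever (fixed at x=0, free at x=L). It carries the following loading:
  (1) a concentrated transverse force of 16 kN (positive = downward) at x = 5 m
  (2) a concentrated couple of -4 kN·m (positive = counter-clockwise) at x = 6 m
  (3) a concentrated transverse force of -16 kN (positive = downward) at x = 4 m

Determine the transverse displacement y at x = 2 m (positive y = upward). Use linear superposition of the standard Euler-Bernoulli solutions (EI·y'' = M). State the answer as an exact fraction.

y(2) = -1/1250 m

Load 1 — point force P=16 kN at a=5 m (b=L-a=5):
  y_1 = -Px²(3a-x)/(6EI)  [x≤a] = -16·2²·(3·5-2)/(6·50000) = -26/9375 m
Load 2 — applied couple M₀=-4 kN·m at a=6 m (b=L-a=4):
  y_2 = M₀x²/(2EI)  [x≤a] = (-4)·2²/(2·50000) = -1/6250 m
Load 3 — point force P=-16 kN at a=4 m (b=L-a=6):
  y_3 = -Px²(3a-x)/(6EI)  [x≤a] = -(-16)·2²·(3·4-2)/(6·50000) = 4/1875 m
Superposition: y = Σ y_i = -1/1250 m ≈ -0.000800 m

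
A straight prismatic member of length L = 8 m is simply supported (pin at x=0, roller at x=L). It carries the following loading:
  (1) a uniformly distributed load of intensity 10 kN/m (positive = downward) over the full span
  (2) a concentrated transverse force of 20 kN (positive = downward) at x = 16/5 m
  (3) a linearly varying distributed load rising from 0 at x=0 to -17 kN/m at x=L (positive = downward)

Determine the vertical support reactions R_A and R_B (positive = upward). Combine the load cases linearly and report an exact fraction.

Load 1 — uniform load w=10 kN/m over full span:
  R_A = wL/2 = 10·8/2 = 40 kN
  R_B = wL/2 = 10·8/2 = 40 kN
Load 2 — point force P=20 kN at a=16/5 m (b=L-a=24/5):
  R_A = Pb/L = 20·(24/5)/8 = 12 kN
  R_B = Pa/L = 20·(16/5)/8 = 8 kN
Load 3 — triangular load w₀=-17 kN/m (0→w₀ over full span):
  R_A = w₀L/6 = (-17)·8/6 = -68/3 kN
  R_B = w₀L/3 = (-17)·8/3 = -136/3 kN
Superposition: R_A = 88/3 kN, R_B = 8/3 kN

R_A = 88/3 kN, R_B = 8/3 kN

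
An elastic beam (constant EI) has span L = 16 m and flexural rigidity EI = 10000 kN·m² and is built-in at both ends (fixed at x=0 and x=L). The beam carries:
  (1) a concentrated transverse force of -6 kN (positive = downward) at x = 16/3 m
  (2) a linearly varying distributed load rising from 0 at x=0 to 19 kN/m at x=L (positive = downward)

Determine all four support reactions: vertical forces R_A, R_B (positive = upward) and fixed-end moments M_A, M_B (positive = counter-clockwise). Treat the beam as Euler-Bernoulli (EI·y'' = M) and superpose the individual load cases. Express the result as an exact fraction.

R_A = 1852/45 kN, M_A = 6656/45 kN·m, R_B = 4718/45 kN, M_B = -10624/45 kN·m

Load 1 — point force P=-6 kN at a=16/3 m (b=L-a=32/3):
  R_A = Pb²(3a+b)/L³ = (-6)·(32/3)²·(3·(16/3)+(32/3))/16³ = -40/9 kN
  M_A = Pab²/L² = (-6)·(16/3)·(32/3)²/16² = -128/9 kN·m
  R_B = Pa²(a+3b)/L³ = (-6)·(16/3)²·((16/3)+3·(32/3))/16³ = -14/9 kN
  M_B = -Pa²b/L² = -(-6)·(16/3)²·(32/3)/16² = 64/9 kN·m
Load 2 — triangular load w₀=19 kN/m (0→w₀ over full span):
  R_A = 3w₀L/20 = 3·19·16/20 = 228/5 kN
  M_A = w₀L²/30 = 19·16²/30 = 2432/15 kN·m
  R_B = 7w₀L/20 = 7·19·16/20 = 532/5 kN
  M_B = -w₀L²/20 = -19·16²/20 = -1216/5 kN·m
Superposition: R_A = 1852/45 kN, M_A = 6656/45 kN·m, R_B = 4718/45 kN, M_B = -10624/45 kN·m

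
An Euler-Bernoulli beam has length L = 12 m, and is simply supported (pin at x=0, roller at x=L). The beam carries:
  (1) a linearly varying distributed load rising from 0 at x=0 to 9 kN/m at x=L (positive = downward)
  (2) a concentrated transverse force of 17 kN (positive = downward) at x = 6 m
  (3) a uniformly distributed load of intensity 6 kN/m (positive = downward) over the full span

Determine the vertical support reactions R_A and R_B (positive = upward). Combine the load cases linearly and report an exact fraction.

R_A = 125/2 kN, R_B = 161/2 kN

Load 1 — triangular load w₀=9 kN/m (0→w₀ over full span):
  R_A = w₀L/6 = 9·12/6 = 18 kN
  R_B = w₀L/3 = 9·12/3 = 36 kN
Load 2 — point force P=17 kN at a=6 m (b=L-a=6):
  R_A = Pb/L = 17·6/12 = 17/2 kN
  R_B = Pa/L = 17·6/12 = 17/2 kN
Load 3 — uniform load w=6 kN/m over full span:
  R_A = wL/2 = 6·12/2 = 36 kN
  R_B = wL/2 = 6·12/2 = 36 kN
Superposition: R_A = 125/2 kN, R_B = 161/2 kN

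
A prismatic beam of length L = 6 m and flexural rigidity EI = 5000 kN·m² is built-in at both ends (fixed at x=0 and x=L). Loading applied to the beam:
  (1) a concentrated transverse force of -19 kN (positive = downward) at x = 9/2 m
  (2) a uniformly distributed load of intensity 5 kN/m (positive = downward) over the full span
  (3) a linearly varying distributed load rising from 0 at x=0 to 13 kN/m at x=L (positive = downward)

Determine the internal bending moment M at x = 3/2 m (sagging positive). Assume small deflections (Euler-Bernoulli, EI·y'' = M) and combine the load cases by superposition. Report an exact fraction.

Load 1 — point force P=-19 kN at a=9/2 m (b=L-a=3/2):
  M_1 = Pb²(3a+b)x/L³ - Pab²/L²  [x≤a] = (-19)·(3/2)²·(3·(9/2)+(3/2))·(3/2)/6³ - (-19)·(9/2)·(3/2)²/6² = 57/64 kN·m
Load 2 — uniform load w=5 kN/m over full span:
  M_2 = wLx/2 - wL²/12 - wx²/2 = 5·6·(3/2)/2 - 5·6²/12 - 5·(3/2)²/2 = 15/8 kN·m
Load 3 — triangular load w₀=13 kN/m (0→w₀ over full span):
  M_3 = 3w₀Lx/20 - w₀L²/30 - w₀x³/(6L) = 3·13·6·(3/2)/20 - 13·6²/30 - 13·(3/2)³/(6·6) = 117/160 kN·m
Superposition: M = Σ M_i = 1119/320 kN·m ≈ 3.496875 kN·m

M(3/2) = 1119/320 kN·m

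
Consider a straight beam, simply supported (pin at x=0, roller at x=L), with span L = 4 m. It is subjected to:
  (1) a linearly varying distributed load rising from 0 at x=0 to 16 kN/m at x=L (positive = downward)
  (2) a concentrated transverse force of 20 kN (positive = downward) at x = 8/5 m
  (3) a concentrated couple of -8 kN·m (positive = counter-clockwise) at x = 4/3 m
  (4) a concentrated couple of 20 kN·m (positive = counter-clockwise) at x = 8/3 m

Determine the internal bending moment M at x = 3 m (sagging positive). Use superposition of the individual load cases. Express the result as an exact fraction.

M(3) = 19 kN·m

Load 1 — triangular load w₀=16 kN/m (0→w₀ over full span):
  M_1 = w₀Lx/6 - w₀x³/(6L) = 16·4·3/6 - 16·3³/(6·4) = 14 kN·m
Load 2 — point force P=20 kN at a=8/5 m (b=L-a=12/5):
  M_2 = Pa(L-x)/L  [x>a] = 20·(8/5)·(4-3)/4 = 8 kN·m
Load 3 — applied couple M₀=-8 kN·m at a=4/3 m (b=L-a=8/3):
  M_3 = M₀x/L - M₀  [x>a] = (-8)·3/4 - (-8) = 2 kN·m
Load 4 — applied couple M₀=20 kN·m at a=8/3 m (b=L-a=4/3):
  M_4 = M₀x/L - M₀  [x>a] = 20·3/4 - 20 = -5 kN·m
Superposition: M = Σ M_i = 19 kN·m ≈ 19.000000 kN·m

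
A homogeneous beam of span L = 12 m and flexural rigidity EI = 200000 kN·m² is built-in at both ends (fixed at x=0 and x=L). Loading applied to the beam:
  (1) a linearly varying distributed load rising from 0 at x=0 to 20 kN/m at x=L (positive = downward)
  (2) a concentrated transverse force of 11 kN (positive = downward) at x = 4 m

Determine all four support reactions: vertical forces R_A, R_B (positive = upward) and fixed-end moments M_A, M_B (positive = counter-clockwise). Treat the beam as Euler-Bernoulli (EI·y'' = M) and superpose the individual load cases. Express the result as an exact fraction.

Load 1 — triangular load w₀=20 kN/m (0→w₀ over full span):
  R_A = 3w₀L/20 = 3·20·12/20 = 36 kN
  M_A = w₀L²/30 = 20·12²/30 = 96 kN·m
  R_B = 7w₀L/20 = 7·20·12/20 = 84 kN
  M_B = -w₀L²/20 = -20·12²/20 = -144 kN·m
Load 2 — point force P=11 kN at a=4 m (b=L-a=8):
  R_A = Pb²(3a+b)/L³ = 11·8²·(3·4+8)/12³ = 220/27 kN
  M_A = Pab²/L² = 11·4·8²/12² = 176/9 kN·m
  R_B = Pa²(a+3b)/L³ = 11·4²·(4+3·8)/12³ = 77/27 kN
  M_B = -Pa²b/L² = -11·4²·8/12² = -88/9 kN·m
Superposition: R_A = 1192/27 kN, M_A = 1040/9 kN·m, R_B = 2345/27 kN, M_B = -1384/9 kN·m

R_A = 1192/27 kN, M_A = 1040/9 kN·m, R_B = 2345/27 kN, M_B = -1384/9 kN·m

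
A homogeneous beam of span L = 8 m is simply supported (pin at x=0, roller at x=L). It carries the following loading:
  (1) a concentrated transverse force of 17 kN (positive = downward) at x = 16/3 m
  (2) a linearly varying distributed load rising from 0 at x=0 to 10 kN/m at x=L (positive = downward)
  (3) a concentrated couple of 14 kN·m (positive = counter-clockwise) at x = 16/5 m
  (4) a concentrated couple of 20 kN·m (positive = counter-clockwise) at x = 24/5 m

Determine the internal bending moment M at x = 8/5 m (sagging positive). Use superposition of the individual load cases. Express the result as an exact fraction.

Load 1 — point force P=17 kN at a=16/3 m (b=L-a=8/3):
  M_1 = Pbx/L  [x≤a] = 17·(8/3)·(8/5)/8 = 136/15 kN·m
Load 2 — triangular load w₀=10 kN/m (0→w₀ over full span):
  M_2 = w₀Lx/6 - w₀x³/(6L) = 10·8·(8/5)/6 - 10·(8/5)³/(6·8) = 512/25 kN·m
Load 3 — applied couple M₀=14 kN·m at a=16/5 m (b=L-a=24/5):
  M_3 = M₀x/L  [x≤a] = 14·(8/5)/8 = 14/5 kN·m
Load 4 — applied couple M₀=20 kN·m at a=24/5 m (b=L-a=16/5):
  M_4 = M₀x/L  [x≤a] = 20·(8/5)/8 = 4 kN·m
Superposition: M = Σ M_i = 2726/75 kN·m ≈ 36.346667 kN·m

M(8/5) = 2726/75 kN·m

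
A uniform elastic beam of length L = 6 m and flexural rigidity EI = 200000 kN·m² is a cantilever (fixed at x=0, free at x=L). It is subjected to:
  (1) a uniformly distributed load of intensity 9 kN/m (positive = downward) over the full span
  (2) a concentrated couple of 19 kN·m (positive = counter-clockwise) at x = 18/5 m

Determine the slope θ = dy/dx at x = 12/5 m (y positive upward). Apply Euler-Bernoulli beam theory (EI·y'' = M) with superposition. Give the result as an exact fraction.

Load 1 — uniform load w=9 kN/m over full span:
  θ_1 = -wx(x²-3Lx+3L²)/(6EI) = -9·(12/5)·((12/5)²-3·6·(12/5)+3·6²)/(6·200000) = -3969/3125000 rad
Load 2 — applied couple M₀=19 kN·m at a=18/5 m (b=L-a=12/5):
  θ_2 = M₀x/EI  [x≤a] = 19·(12/5)/200000 = 57/250000 rad
Superposition: θ = Σ θ_i = -6513/6250000 rad ≈ -0.001042 rad

θ(12/5) = -6513/6250000 rad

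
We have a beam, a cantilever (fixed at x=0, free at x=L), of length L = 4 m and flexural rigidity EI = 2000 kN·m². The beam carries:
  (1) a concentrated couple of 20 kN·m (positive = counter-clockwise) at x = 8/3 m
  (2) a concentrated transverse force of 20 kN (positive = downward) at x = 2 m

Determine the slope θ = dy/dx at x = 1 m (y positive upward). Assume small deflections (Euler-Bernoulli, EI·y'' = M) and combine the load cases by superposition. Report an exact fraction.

θ(1) = -1/200 rad

Load 1 — applied couple M₀=20 kN·m at a=8/3 m (b=L-a=4/3):
  θ_1 = M₀x/EI  [x≤a] = 20·1/2000 = 1/100 rad
Load 2 — point force P=20 kN at a=2 m (b=L-a=2):
  θ_2 = -Px(2a-x)/(2EI)  [x≤a] = -20·1·(2·2-1)/(2·2000) = -3/200 rad
Superposition: θ = Σ θ_i = -1/200 rad ≈ -0.005000 rad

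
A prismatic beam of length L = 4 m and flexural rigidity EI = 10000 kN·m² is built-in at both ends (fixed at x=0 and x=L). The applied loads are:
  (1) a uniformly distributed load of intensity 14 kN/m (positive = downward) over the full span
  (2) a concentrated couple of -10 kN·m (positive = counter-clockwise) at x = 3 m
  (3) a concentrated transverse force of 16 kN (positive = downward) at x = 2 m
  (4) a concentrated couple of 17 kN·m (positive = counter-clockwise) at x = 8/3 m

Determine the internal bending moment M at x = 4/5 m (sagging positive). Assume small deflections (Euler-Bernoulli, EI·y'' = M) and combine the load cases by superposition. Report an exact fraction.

M(4/5) = -521/200 kN·m

Load 1 — uniform load w=14 kN/m over full span:
  M_1 = wLx/2 - wL²/12 - wx²/2 = 14·4·(4/5)/2 - 14·4²/12 - 14·(4/5)²/2 = -56/75 kN·m
Load 2 — applied couple M₀=-10 kN·m at a=3 m (b=L-a=1):
  M_2 = R_Ax - M_A  [x≤a] with R_A=-45/16, M_A=-25/8 = (-45/16)·(4/5) - (-25/8) = 7/8 kN·m
Load 3 — point force P=16 kN at a=2 m (b=L-a=2):
  M_3 = Pb²(3a+b)x/L³ - Pab²/L²  [x≤a] = 16·2²·(3·2+2)·(4/5)/4³ - 16·2·2²/4² = -8/5 kN·m
Load 4 — applied couple M₀=17 kN·m at a=8/3 m (b=L-a=4/3):
  M_4 = R_Ax - M_A  [x≤a] with R_A=17/3, M_A=17/3 = (17/3)·(4/5) - (17/3) = -17/15 kN·m
Superposition: M = Σ M_i = -521/200 kN·m ≈ -2.605000 kN·m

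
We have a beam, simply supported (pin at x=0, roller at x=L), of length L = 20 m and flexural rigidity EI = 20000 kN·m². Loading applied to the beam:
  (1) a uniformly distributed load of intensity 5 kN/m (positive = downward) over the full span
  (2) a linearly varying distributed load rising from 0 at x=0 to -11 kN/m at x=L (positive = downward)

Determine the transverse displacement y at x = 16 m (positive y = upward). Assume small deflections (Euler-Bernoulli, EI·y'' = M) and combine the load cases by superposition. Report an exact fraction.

Load 1 — uniform load w=5 kN/m over full span:
  y_1 = -wx(L³-2Lx²+x³)/(24EI) = -5·16·(20³-2·20·16²+16³)/(24·20000) = -116/375 m
Load 2 — triangular load w₀=-11 kN/m (0→w₀ over full span):
  y_2 = -w₀x(7L⁴-10L²x²+3x⁴)/(360LEI) = -(-11)·16·(7·20⁴-10·20²·16²+3·16⁴)/(360·20·20000) = 5588/15625 m
Superposition: y = Σ y_i = 2264/46875 m ≈ 0.048299 m

y(16) = 2264/46875 m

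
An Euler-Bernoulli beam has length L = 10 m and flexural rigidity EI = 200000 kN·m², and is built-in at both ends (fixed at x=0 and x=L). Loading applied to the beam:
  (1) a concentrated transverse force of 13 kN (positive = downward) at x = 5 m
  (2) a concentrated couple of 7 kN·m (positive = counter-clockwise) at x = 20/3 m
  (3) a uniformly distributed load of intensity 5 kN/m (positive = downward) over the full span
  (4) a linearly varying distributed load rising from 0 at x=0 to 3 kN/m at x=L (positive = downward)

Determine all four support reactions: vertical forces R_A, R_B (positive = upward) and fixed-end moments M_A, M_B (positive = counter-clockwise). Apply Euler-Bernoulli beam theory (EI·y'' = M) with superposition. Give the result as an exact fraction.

R_A = 554/15 kN, M_A = 281/4 kN·m, R_B = 616/15 kN, M_B = -875/12 kN·m

Load 1 — point force P=13 kN at a=5 m (b=L-a=5):
  R_A = Pb²(3a+b)/L³ = 13·5²·(3·5+5)/10³ = 13/2 kN
  M_A = Pab²/L² = 13·5·5²/10² = 65/4 kN·m
  R_B = Pa²(a+3b)/L³ = 13·5²·(5+3·5)/10³ = 13/2 kN
  M_B = -Pa²b/L² = -13·5²·5/10² = -65/4 kN·m
Load 2 — applied couple M₀=7 kN·m at a=20/3 m (b=L-a=10/3):
  R_A = 6M₀ab/L³ = 6·7·(20/3)·(10/3)/10³ = 14/15 kN
  M_A = M₀b(2a-b)/L² = 7·(10/3)·(2·(20/3)-(10/3))/10² = 7/3 kN·m
  R_B = -6M₀ab/L³ = -6·7·(20/3)·(10/3)/10³ = -14/15 kN
  M_B = M₀a(2b-a)/L² = 7·(20/3)·(2·(10/3)-(20/3))/10² = 0 kN·m
Load 3 — uniform load w=5 kN/m over full span:
  R_A = wL/2 = 5·10/2 = 25 kN
  M_A = wL²/12 = 5·10²/12 = 125/3 kN·m
  R_B = wL/2 = 5·10/2 = 25 kN
  M_B = -wL²/12 = -5·10²/12 = -125/3 kN·m
Load 4 — triangular load w₀=3 kN/m (0→w₀ over full span):
  R_A = 3w₀L/20 = 3·3·10/20 = 9/2 kN
  M_A = w₀L²/30 = 3·10²/30 = 10 kN·m
  R_B = 7w₀L/20 = 7·3·10/20 = 21/2 kN
  M_B = -w₀L²/20 = -3·10²/20 = -15 kN·m
Superposition: R_A = 554/15 kN, M_A = 281/4 kN·m, R_B = 616/15 kN, M_B = -875/12 kN·m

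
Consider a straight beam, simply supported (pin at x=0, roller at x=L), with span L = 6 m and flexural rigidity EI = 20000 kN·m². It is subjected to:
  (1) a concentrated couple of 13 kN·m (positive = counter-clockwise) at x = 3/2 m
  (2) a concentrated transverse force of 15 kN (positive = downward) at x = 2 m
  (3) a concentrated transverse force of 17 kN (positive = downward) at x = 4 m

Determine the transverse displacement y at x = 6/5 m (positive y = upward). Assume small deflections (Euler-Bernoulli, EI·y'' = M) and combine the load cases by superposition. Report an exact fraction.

y(6/5) = -181217/60000000 m

Load 1 — applied couple M₀=13 kN·m at a=3/2 m (b=L-a=9/2):
  y_1 = (M₀x³/(6L)+C₁x)/EI  [x≤a] with C₁=M₀(3b²-L²)/(6L)=143/16 = (13·(6/5)³/(6·6)+(143/16)·(6/5))/20000 = 11349/20000000 m
Load 2 — point force P=15 kN at a=2 m (b=L-a=4):
  y_2 = -Pbx(L²-b²-x²)/(6LEI)  [x≤a] = -15·4·(6/5)·(6²-4²-(6/5)²)/(6·6·20000) = -29/15625 m
Load 3 — point force P=17 kN at a=4 m (b=L-a=2):
  y_3 = -Pbx(L²-b²-x²)/(6LEI)  [x≤a] = -17·2·(6/5)·(6²-2²-(6/5)²)/(6·6·20000) = -3247/1875000 m
Superposition: y = Σ y_i = -181217/60000000 m ≈ -0.003020 m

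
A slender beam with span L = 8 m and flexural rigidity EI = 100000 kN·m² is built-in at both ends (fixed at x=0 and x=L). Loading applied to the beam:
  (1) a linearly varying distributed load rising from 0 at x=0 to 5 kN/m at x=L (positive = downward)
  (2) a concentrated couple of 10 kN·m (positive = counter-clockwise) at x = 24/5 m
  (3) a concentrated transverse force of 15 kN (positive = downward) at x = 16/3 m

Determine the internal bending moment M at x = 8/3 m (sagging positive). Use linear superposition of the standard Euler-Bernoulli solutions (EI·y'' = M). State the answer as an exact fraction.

M(8/3) = 2608/405 kN·m

Load 1 — triangular load w₀=5 kN/m (0→w₀ over full span):
  M_1 = 3w₀Lx/20 - w₀L²/30 - w₀x³/(6L) = 3·5·8·(8/3)/20 - 5·8²/30 - 5·(8/3)³/(6·8) = 272/81 kN·m
Load 2 — applied couple M₀=10 kN·m at a=24/5 m (b=L-a=16/5):
  M_2 = R_Ax - M_A  [x≤a] with R_A=9/5, M_A=16/5 = (9/5)·(8/3) - (16/5) = 8/5 kN·m
Load 3 — point force P=15 kN at a=16/3 m (b=L-a=8/3):
  M_3 = Pb²(3a+b)x/L³ - Pab²/L²  [x≤a] = 15·(8/3)²·(3·(16/3)+(8/3))·(8/3)/8³ - 15·(16/3)·(8/3)²/8² = 40/27 kN·m
Superposition: M = Σ M_i = 2608/405 kN·m ≈ 6.439506 kN·m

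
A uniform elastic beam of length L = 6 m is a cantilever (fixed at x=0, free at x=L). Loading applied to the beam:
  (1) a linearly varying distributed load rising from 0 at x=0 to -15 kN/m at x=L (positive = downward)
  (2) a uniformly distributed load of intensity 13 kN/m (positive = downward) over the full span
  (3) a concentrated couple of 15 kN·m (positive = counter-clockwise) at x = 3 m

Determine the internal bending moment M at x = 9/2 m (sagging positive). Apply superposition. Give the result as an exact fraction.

M(9/2) = 27/32 kN·m

Load 1 — triangular load w₀=-15 kN/m (0→w₀ over full span):
  M_1 = w₀Lx/2 - w₀L²/3 - w₀x³/(6L) = (-15)·6·(9/2)/2 - (-15)·6²/3 - (-15)·(9/2)³/(6·6) = 495/32 kN·m
Load 2 — uniform load w=13 kN/m over full span:
  M_2 = -w(L-x)²/2 = -13·(6-(9/2))²/2 = -117/8 kN·m
Load 3 — applied couple M₀=15 kN·m at a=3 m (b=L-a=3):
  M_3 = 0  [x>a] = 0 kN·m
Superposition: M = Σ M_i = 27/32 kN·m ≈ 0.843750 kN·m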